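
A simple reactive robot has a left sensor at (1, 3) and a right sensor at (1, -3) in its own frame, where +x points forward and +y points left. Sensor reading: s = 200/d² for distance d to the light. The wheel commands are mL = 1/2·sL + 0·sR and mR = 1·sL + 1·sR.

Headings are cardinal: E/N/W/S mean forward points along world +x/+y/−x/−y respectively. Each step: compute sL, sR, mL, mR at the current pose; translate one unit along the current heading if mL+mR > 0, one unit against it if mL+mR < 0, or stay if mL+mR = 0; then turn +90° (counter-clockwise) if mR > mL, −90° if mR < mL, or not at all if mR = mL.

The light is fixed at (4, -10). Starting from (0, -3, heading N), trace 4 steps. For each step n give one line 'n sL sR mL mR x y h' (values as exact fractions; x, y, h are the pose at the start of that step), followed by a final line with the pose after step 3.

0 200/113 40/13 100/113 7120/1469 0 -3 N
1 4 100/73 2 392/73 0 -2 W
2 200/53 200/113 100/53 33200/5989 -1 -2 S
3 50/29 25/4 25/29 925/116 -1 -3 E
final 0 -3 N

n=0: pose=(0,-3,N); sL=200/113, sR=40/13; mL=100/113, mR=7120/1469; mL+mR=8420/1469 → advance +1; mR−mL=5820/1469 → turn +1·90°
n=1: pose=(0,-2,W); sL=4, sR=100/73; mL=2, mR=392/73; mL+mR=538/73 → advance +1; mR−mL=246/73 → turn +1·90°
n=2: pose=(-1,-2,S); sL=200/53, sR=200/113; mL=100/53, mR=33200/5989; mL+mR=44500/5989 → advance +1; mR−mL=21900/5989 → turn +1·90°
n=3: pose=(-1,-3,E); sL=50/29, sR=25/4; mL=25/29, mR=925/116; mL+mR=1025/116 → advance +1; mR−mL=825/116 → turn +1·90°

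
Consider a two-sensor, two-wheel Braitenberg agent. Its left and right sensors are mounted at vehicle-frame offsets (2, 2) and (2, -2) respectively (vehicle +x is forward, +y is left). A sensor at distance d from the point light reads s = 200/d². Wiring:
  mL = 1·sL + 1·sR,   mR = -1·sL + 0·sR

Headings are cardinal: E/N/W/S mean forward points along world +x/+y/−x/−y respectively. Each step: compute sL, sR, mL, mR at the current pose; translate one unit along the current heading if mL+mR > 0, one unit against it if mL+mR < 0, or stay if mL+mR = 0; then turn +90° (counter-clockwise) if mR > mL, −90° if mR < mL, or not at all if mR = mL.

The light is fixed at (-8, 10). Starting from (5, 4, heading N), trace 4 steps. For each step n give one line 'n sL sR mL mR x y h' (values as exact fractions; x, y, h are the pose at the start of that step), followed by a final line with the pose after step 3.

n=0: pose=(5,4,N); sL=200/137, sR=200/241; mL=75600/33017, mR=-200/137; mL+mR=200/241 → advance +1; mR−mL=-123800/33017 → turn -1·90°
n=1: pose=(5,5,E); sL=100/117, sR=100/137; mL=25400/16029, mR=-100/117; mL+mR=100/137 → advance +1; mR−mL=-39100/16029 → turn -1·90°
n=2: pose=(6,5,S); sL=40/61, sR=200/193; mL=19920/11773, mR=-40/61; mL+mR=200/193 → advance +1; mR−mL=-27640/11773 → turn -1·90°
n=3: pose=(6,4,W); sL=25/26, sR=5/4; mL=115/52, mR=-25/26; mL+mR=5/4 → advance +1; mR−mL=-165/52 → turn -1·90°

0 200/137 200/241 75600/33017 -200/137 5 4 N
1 100/117 100/137 25400/16029 -100/117 5 5 E
2 40/61 200/193 19920/11773 -40/61 6 5 S
3 25/26 5/4 115/52 -25/26 6 4 W
final 5 4 N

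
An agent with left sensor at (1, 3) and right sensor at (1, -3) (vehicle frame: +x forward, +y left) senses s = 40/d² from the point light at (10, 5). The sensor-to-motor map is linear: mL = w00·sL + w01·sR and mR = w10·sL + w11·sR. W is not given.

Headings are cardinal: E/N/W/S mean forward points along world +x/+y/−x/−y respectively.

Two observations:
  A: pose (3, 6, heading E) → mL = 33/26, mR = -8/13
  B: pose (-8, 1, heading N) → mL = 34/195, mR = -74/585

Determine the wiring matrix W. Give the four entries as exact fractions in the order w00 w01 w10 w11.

1 1/2 1/2 -1

obs A: pose=(3,6,E) → sL=10/13, sR=1, mL=33/26, mR=-8/13
obs B: pose=(-8,1,N) → sL=4/45, sR=20/117, mL=34/195, mR=-74/585
sensor matrix S = [[10/13, 1], [4/45, 20/117]]; det S = 36/845
solve [mL_A; mL_B] = S·[w00; w01] and [mR_A; mR_B] = S·[w10; w11]:
  w00 = 1, w01 = 1/2, w10 = 1/2, w11 = -1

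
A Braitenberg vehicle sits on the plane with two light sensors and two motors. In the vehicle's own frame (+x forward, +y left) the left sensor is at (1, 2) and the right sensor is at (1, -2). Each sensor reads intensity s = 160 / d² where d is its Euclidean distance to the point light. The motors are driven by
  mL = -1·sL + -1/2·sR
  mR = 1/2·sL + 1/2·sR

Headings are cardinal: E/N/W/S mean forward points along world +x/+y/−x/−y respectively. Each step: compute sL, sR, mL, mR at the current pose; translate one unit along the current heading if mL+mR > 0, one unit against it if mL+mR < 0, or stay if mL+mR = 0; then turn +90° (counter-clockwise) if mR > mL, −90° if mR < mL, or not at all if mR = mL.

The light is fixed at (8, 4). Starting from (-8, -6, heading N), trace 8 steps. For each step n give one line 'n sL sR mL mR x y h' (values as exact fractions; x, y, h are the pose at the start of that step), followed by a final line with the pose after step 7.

n=0: pose=(-8,-6,N); sL=32/81, sR=160/277; mL=-15344/22437, mR=10912/22437; mL+mR=-16/81 → advance -1; mR−mL=8752/7479 → turn +1·90°
n=1: pose=(-8,-7,W); sL=80/229, sR=16/37; mL=-4792/8473, mR=3312/8473; mL+mR=-40/229 → advance -1; mR−mL=8104/8473 → turn +1·90°
n=2: pose=(-7,-7,S); sL=160/313, sR=160/433; mL=-94320/135529, mR=59680/135529; mL+mR=-80/313 → advance -1; mR−mL=154000/135529 → turn +1·90°
n=3: pose=(-7,-6,E); sL=8/13, sR=8/17; mL=-188/221, mR=120/221; mL+mR=-4/13 → advance -1; mR−mL=308/221 → turn +1·90°
n=4: pose=(-8,-6,N); sL=32/81, sR=160/277; mL=-15344/22437, mR=10912/22437; mL+mR=-16/81 → advance -1; mR−mL=8752/7479 → turn +1·90°
n=5: pose=(-8,-7,W); sL=80/229, sR=16/37; mL=-4792/8473, mR=3312/8473; mL+mR=-40/229 → advance -1; mR−mL=8104/8473 → turn +1·90°
n=6: pose=(-7,-7,S); sL=160/313, sR=160/433; mL=-94320/135529, mR=59680/135529; mL+mR=-80/313 → advance -1; mR−mL=154000/135529 → turn +1·90°
n=7: pose=(-7,-6,E); sL=8/13, sR=8/17; mL=-188/221, mR=120/221; mL+mR=-4/13 → advance -1; mR−mL=308/221 → turn +1·90°

0 32/81 160/277 -15344/22437 10912/22437 -8 -6 N
1 80/229 16/37 -4792/8473 3312/8473 -8 -7 W
2 160/313 160/433 -94320/135529 59680/135529 -7 -7 S
3 8/13 8/17 -188/221 120/221 -7 -6 E
4 32/81 160/277 -15344/22437 10912/22437 -8 -6 N
5 80/229 16/37 -4792/8473 3312/8473 -8 -7 W
6 160/313 160/433 -94320/135529 59680/135529 -7 -7 S
7 8/13 8/17 -188/221 120/221 -7 -6 E
final -8 -6 N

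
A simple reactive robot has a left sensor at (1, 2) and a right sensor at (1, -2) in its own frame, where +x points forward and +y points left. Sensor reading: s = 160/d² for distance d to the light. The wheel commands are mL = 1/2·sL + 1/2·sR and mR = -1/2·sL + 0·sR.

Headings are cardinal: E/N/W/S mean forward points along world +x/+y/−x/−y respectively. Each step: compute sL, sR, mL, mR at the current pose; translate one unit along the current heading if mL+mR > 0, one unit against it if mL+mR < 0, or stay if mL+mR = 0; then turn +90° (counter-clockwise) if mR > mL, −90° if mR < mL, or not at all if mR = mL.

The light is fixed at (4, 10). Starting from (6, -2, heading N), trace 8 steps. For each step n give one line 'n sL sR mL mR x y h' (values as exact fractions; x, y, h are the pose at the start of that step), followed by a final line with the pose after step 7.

0 160/121 160/137 20640/16577 -80/121 6 -2 N
1 16/9 80/89 1072/801 -8/9 6 -1 E
2 160/169 32/29 5024/4901 -80/169 7 -1 S
3 4/5 20/13 76/65 -2/5 7 -2 W
4 160/121 160/137 20640/16577 -80/121 6 -2 N
5 16/9 80/89 1072/801 -8/9 6 -1 E
6 160/169 32/29 5024/4901 -80/169 7 -1 S
7 4/5 20/13 76/65 -2/5 7 -2 W
final 6 -2 N

n=0: pose=(6,-2,N); sL=160/121, sR=160/137; mL=20640/16577, mR=-80/121; mL+mR=80/137 → advance +1; mR−mL=-31600/16577 → turn -1·90°
n=1: pose=(6,-1,E); sL=16/9, sR=80/89; mL=1072/801, mR=-8/9; mL+mR=40/89 → advance +1; mR−mL=-1784/801 → turn -1·90°
n=2: pose=(7,-1,S); sL=160/169, sR=32/29; mL=5024/4901, mR=-80/169; mL+mR=16/29 → advance +1; mR−mL=-7344/4901 → turn -1·90°
n=3: pose=(7,-2,W); sL=4/5, sR=20/13; mL=76/65, mR=-2/5; mL+mR=10/13 → advance +1; mR−mL=-102/65 → turn -1·90°
n=4: pose=(6,-2,N); sL=160/121, sR=160/137; mL=20640/16577, mR=-80/121; mL+mR=80/137 → advance +1; mR−mL=-31600/16577 → turn -1·90°
n=5: pose=(6,-1,E); sL=16/9, sR=80/89; mL=1072/801, mR=-8/9; mL+mR=40/89 → advance +1; mR−mL=-1784/801 → turn -1·90°
n=6: pose=(7,-1,S); sL=160/169, sR=32/29; mL=5024/4901, mR=-80/169; mL+mR=16/29 → advance +1; mR−mL=-7344/4901 → turn -1·90°
n=7: pose=(7,-2,W); sL=4/5, sR=20/13; mL=76/65, mR=-2/5; mL+mR=10/13 → advance +1; mR−mL=-102/65 → turn -1·90°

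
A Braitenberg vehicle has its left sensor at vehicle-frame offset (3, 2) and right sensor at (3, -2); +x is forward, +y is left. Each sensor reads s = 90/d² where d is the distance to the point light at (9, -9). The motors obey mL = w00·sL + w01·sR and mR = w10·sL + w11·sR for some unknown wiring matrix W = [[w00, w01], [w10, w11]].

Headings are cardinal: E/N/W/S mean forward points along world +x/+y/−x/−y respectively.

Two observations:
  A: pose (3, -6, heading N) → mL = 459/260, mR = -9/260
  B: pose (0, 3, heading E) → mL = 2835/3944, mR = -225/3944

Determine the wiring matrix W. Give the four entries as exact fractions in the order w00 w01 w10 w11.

obs A: pose=(3,-6,N) → sL=9/10, sR=45/26, mL=459/260, mR=-9/260
obs B: pose=(0,3,E) → sL=45/116, sR=45/68, mL=2835/3944, mR=-225/3944
sensor matrix S = [[9/10, 45/26], [45/116, 45/68]]; det S = -486/6409
solve [mL_A; mL_B] = S·[w00; w01] and [mR_A; mR_B] = S·[w10; w11]:
  w00 = 1, w01 = 1/2, w10 = -1, w11 = 1/2

1 1/2 -1 1/2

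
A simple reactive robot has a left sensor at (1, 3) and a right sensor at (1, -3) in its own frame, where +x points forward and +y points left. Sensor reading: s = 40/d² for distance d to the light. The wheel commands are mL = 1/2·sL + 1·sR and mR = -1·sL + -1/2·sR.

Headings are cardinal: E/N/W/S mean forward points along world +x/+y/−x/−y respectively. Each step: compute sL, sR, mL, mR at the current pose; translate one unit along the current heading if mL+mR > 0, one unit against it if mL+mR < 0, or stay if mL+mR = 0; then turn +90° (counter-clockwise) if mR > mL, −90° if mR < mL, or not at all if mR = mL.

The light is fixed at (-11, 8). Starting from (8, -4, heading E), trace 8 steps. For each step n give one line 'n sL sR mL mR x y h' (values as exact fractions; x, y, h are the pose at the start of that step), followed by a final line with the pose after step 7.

0 40/481 8/125 6348/60125 -6924/60125 8 -4 E
1 4/61 20/197 1614/12017 -1398/12017 7 -4 S
2 8/109 40/389 5916/42401 -5292/42401 7 -5 W
3 2/17 5/68 9/68 -21/136 6 -5 N
4 8/89 40/613 6012/54557 -6684/54557 6 -6 E
5 20/293 20/197 7830/57721 -6870/57721 5 -6 S
6 40/549 40/369 3260/22509 -2860/22509 5 -7 W
7 2/17 1/13 30/221 -69/442 4 -7 N
final 4 -8 E

n=0: pose=(8,-4,E); sL=40/481, sR=8/125; mL=6348/60125, mR=-6924/60125; mL+mR=-576/60125 → advance -1; mR−mL=-13272/60125 → turn -1·90°
n=1: pose=(7,-4,S); sL=4/61, sR=20/197; mL=1614/12017, mR=-1398/12017; mL+mR=216/12017 → advance +1; mR−mL=-3012/12017 → turn -1·90°
n=2: pose=(7,-5,W); sL=8/109, sR=40/389; mL=5916/42401, mR=-5292/42401; mL+mR=624/42401 → advance +1; mR−mL=-11208/42401 → turn -1·90°
n=3: pose=(6,-5,N); sL=2/17, sR=5/68; mL=9/68, mR=-21/136; mL+mR=-3/136 → advance -1; mR−mL=-39/136 → turn -1·90°
n=4: pose=(6,-6,E); sL=8/89, sR=40/613; mL=6012/54557, mR=-6684/54557; mL+mR=-672/54557 → advance -1; mR−mL=-12696/54557 → turn -1·90°
n=5: pose=(5,-6,S); sL=20/293, sR=20/197; mL=7830/57721, mR=-6870/57721; mL+mR=960/57721 → advance +1; mR−mL=-14700/57721 → turn -1·90°
n=6: pose=(5,-7,W); sL=40/549, sR=40/369; mL=3260/22509, mR=-2860/22509; mL+mR=400/22509 → advance +1; mR−mL=-680/2501 → turn -1·90°
n=7: pose=(4,-7,N); sL=2/17, sR=1/13; mL=30/221, mR=-69/442; mL+mR=-9/442 → advance -1; mR−mL=-129/442 → turn -1·90°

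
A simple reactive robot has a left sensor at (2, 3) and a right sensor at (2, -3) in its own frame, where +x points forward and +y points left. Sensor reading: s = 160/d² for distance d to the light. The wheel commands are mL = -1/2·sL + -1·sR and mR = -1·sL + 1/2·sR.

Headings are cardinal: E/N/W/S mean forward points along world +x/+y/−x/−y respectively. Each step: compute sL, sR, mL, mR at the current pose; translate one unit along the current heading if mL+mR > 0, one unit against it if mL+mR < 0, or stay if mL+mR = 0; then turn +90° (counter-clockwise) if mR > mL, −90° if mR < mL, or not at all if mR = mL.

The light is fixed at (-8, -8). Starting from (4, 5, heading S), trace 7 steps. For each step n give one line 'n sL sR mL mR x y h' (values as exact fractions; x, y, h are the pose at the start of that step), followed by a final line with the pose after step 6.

0 80/173 80/101 -17880/17473 -1160/17473 4 5 S
1 32/97 160/317 -20592/30749 -2384/30749 4 6 E
2 1/2 40/113 -273/452 -73/226 3 6 N
3 160/181 160/337 -55920/60997 -39440/60997 3 5 W
4 80/173 80/101 -17880/17473 -1160/17473 4 5 S
5 32/97 160/317 -20592/30749 -2384/30749 4 6 E
6 1/2 40/113 -273/452 -73/226 3 6 N
final 3 5 W

n=0: pose=(4,5,S); sL=80/173, sR=80/101; mL=-17880/17473, mR=-1160/17473; mL+mR=-19040/17473 → advance -1; mR−mL=16720/17473 → turn +1·90°
n=1: pose=(4,6,E); sL=32/97, sR=160/317; mL=-20592/30749, mR=-2384/30749; mL+mR=-22976/30749 → advance -1; mR−mL=18208/30749 → turn +1·90°
n=2: pose=(3,6,N); sL=1/2, sR=40/113; mL=-273/452, mR=-73/226; mL+mR=-419/452 → advance -1; mR−mL=127/452 → turn +1·90°
n=3: pose=(3,5,W); sL=160/181, sR=160/337; mL=-55920/60997, mR=-39440/60997; mL+mR=-95360/60997 → advance -1; mR−mL=16480/60997 → turn +1·90°
n=4: pose=(4,5,S); sL=80/173, sR=80/101; mL=-17880/17473, mR=-1160/17473; mL+mR=-19040/17473 → advance -1; mR−mL=16720/17473 → turn +1·90°
n=5: pose=(4,6,E); sL=32/97, sR=160/317; mL=-20592/30749, mR=-2384/30749; mL+mR=-22976/30749 → advance -1; mR−mL=18208/30749 → turn +1·90°
n=6: pose=(3,6,N); sL=1/2, sR=40/113; mL=-273/452, mR=-73/226; mL+mR=-419/452 → advance -1; mR−mL=127/452 → turn +1·90°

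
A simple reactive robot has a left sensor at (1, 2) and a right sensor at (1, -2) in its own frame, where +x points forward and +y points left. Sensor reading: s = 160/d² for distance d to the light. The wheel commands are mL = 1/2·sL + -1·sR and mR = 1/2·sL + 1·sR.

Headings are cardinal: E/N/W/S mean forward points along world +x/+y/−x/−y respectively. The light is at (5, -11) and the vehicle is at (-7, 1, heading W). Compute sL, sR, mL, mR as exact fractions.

left sensor world pos  = (-8, -1); dL² = 269
right sensor world pos = (-8, 3); dR² = 365
sL = 160/269 = 160/269
sR = 160/365 = 32/73
mL = 1/2·sL + -1·sR = -2768/19637
mR = 1/2·sL + 1·sR = 14448/19637

160/269 32/73 -2768/19637 14448/19637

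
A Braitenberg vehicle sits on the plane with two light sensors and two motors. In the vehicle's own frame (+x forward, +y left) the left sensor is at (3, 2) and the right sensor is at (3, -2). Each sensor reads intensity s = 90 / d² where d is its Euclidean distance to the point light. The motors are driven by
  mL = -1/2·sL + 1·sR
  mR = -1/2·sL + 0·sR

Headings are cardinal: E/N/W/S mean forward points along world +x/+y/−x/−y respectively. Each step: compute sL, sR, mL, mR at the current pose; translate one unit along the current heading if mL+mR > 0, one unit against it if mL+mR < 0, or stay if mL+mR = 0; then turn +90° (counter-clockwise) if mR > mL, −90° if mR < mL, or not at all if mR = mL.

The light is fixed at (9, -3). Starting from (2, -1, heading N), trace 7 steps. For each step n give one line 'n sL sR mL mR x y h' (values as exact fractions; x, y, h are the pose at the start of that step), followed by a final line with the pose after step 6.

0 45/53 9/5 729/530 -45/106 2 -1 N
1 90/41 90/17 2925/697 -45/41 2 0 E
2 45/8 45/32 -45/32 -45/16 3 0 S
3 18/17 10/13 53/221 -9/17 3 1 W
4 45/49 45/29 3105/2842 -45/98 4 1 N
5 90/53 90/13 4185/689 -45/53 4 2 E
6 45/4 9/4 -27/8 -45/8 5 2 S
final 5 3 W

n=0: pose=(2,-1,N); sL=45/53, sR=9/5; mL=729/530, mR=-45/106; mL+mR=252/265 → advance +1; mR−mL=-9/5 → turn -1·90°
n=1: pose=(2,0,E); sL=90/41, sR=90/17; mL=2925/697, mR=-45/41; mL+mR=2160/697 → advance +1; mR−mL=-90/17 → turn -1·90°
n=2: pose=(3,0,S); sL=45/8, sR=45/32; mL=-45/32, mR=-45/16; mL+mR=-135/32 → advance -1; mR−mL=-45/32 → turn -1·90°
n=3: pose=(3,1,W); sL=18/17, sR=10/13; mL=53/221, mR=-9/17; mL+mR=-64/221 → advance -1; mR−mL=-10/13 → turn -1·90°
n=4: pose=(4,1,N); sL=45/49, sR=45/29; mL=3105/2842, mR=-45/98; mL+mR=900/1421 → advance +1; mR−mL=-45/29 → turn -1·90°
n=5: pose=(4,2,E); sL=90/53, sR=90/13; mL=4185/689, mR=-45/53; mL+mR=3600/689 → advance +1; mR−mL=-90/13 → turn -1·90°
n=6: pose=(5,2,S); sL=45/4, sR=9/4; mL=-27/8, mR=-45/8; mL+mR=-9 → advance -1; mR−mL=-9/4 → turn -1·90°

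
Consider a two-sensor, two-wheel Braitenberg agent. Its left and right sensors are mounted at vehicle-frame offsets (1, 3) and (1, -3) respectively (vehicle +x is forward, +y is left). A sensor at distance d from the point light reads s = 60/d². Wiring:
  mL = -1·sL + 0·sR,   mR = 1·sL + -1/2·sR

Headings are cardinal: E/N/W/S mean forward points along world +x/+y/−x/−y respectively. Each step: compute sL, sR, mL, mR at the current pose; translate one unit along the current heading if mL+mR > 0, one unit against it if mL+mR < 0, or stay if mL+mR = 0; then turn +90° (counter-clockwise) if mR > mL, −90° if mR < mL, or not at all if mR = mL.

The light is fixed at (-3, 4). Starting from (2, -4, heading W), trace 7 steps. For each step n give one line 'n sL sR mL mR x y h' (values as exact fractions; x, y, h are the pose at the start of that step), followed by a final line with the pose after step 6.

0 60/137 60/41 -60/137 -1650/5617 2 -4 W
1 10/27 2/3 -10/27 1/27 3 -4 S
2 12/13 60/149 -12/13 1398/1937 3 -3 E
3 3/2 3/5 -3/2 6/5 2 -3 N
4 60/137 60/41 -60/137 -1650/5617 2 -4 W
5 10/27 2/3 -10/27 1/27 3 -4 S
6 12/13 60/149 -12/13 1398/1937 3 -3 E
final 2 -3 N

n=0: pose=(2,-4,W); sL=60/137, sR=60/41; mL=-60/137, mR=-1650/5617; mL+mR=-30/41 → advance -1; mR−mL=810/5617 → turn +1·90°
n=1: pose=(3,-4,S); sL=10/27, sR=2/3; mL=-10/27, mR=1/27; mL+mR=-1/3 → advance -1; mR−mL=11/27 → turn +1·90°
n=2: pose=(3,-3,E); sL=12/13, sR=60/149; mL=-12/13, mR=1398/1937; mL+mR=-30/149 → advance -1; mR−mL=3186/1937 → turn +1·90°
n=3: pose=(2,-3,N); sL=3/2, sR=3/5; mL=-3/2, mR=6/5; mL+mR=-3/10 → advance -1; mR−mL=27/10 → turn +1·90°
n=4: pose=(2,-4,W); sL=60/137, sR=60/41; mL=-60/137, mR=-1650/5617; mL+mR=-30/41 → advance -1; mR−mL=810/5617 → turn +1·90°
n=5: pose=(3,-4,S); sL=10/27, sR=2/3; mL=-10/27, mR=1/27; mL+mR=-1/3 → advance -1; mR−mL=11/27 → turn +1·90°
n=6: pose=(3,-3,E); sL=12/13, sR=60/149; mL=-12/13, mR=1398/1937; mL+mR=-30/149 → advance -1; mR−mL=3186/1937 → turn +1·90°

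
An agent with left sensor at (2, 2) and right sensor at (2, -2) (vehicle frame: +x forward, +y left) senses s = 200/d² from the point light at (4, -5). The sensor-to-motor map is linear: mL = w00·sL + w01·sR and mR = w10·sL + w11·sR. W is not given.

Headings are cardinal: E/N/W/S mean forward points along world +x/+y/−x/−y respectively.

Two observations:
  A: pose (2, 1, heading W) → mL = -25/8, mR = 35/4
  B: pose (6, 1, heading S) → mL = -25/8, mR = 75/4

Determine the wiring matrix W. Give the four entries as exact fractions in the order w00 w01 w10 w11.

obs A: pose=(2,1,W) → sL=25/4, sR=5/2, mL=-25/8, mR=35/4
obs B: pose=(6,1,S) → sL=25/4, sR=25/2, mL=-25/8, mR=75/4
sensor matrix S = [[25/4, 5/2], [25/4, 25/2]]; det S = 125/2
solve [mL_A; mL_B] = S·[w00; w01] and [mR_A; mR_B] = S·[w10; w11]:
  w00 = -1/2, w01 = 0, w10 = 1, w11 = 1

-1/2 0 1 1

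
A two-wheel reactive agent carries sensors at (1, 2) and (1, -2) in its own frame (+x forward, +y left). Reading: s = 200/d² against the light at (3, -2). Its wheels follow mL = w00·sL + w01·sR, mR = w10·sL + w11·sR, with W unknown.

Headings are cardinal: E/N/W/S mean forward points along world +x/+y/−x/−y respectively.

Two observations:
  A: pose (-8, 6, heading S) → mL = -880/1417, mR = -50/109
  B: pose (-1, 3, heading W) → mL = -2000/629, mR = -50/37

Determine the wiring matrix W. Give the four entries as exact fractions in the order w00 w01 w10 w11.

obs A: pose=(-8,6,S) → sL=20/13, sR=100/109, mL=-880/1417, mR=-50/109
obs B: pose=(-1,3,W) → sL=100/17, sR=100/37, mL=-2000/629, mR=-50/37
sensor matrix S = [[20/13, 100/109], [100/17, 100/37]]; det S = -1104000/891293
solve [mL_A; mL_B] = S·[w00; w01] and [mR_A; mR_B] = S·[w10; w11]:
  w00 = -1, w01 = 1, w10 = 0, w11 = -1/2

-1 1 0 -1/2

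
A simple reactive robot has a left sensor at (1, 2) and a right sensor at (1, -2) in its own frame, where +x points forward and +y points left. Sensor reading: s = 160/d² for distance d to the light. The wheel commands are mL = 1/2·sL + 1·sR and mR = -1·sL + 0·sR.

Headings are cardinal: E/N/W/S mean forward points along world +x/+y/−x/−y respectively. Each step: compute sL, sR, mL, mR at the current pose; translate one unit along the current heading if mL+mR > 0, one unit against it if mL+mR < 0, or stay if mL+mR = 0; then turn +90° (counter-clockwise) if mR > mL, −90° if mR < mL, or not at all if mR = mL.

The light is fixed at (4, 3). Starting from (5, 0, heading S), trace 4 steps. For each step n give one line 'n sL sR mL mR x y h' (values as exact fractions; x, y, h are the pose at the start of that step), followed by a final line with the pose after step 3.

n=0: pose=(5,0,S); sL=32/5, sR=160/17; mL=1072/85, mR=-32/5; mL+mR=528/85 → advance +1; mR−mL=-1616/85 → turn -1·90°
n=1: pose=(5,-1,W); sL=40/9, sR=40; mL=380/9, mR=-40/9; mL+mR=340/9 → advance +1; mR−mL=-140/3 → turn -1·90°
n=2: pose=(4,-1,N); sL=160/13, sR=160/13; mL=240/13, mR=-160/13; mL+mR=80/13 → advance +1; mR−mL=-400/13 → turn -1·90°
n=3: pose=(4,0,E); sL=80, sR=80/13; mL=600/13, mR=-80; mL+mR=-440/13 → advance -1; mR−mL=-1640/13 → turn -1·90°

0 32/5 160/17 1072/85 -32/5 5 0 S
1 40/9 40 380/9 -40/9 5 -1 W
2 160/13 160/13 240/13 -160/13 4 -1 N
3 80 80/13 600/13 -80 4 0 E
final 3 0 S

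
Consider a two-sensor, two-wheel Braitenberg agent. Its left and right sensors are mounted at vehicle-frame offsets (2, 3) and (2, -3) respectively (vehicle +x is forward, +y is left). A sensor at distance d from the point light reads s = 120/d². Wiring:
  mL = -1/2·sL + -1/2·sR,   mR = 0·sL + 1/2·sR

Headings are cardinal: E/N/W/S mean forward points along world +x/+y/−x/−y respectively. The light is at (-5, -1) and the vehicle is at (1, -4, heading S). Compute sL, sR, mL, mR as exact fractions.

left sensor world pos  = (4, -6); dL² = 106
right sensor world pos = (-2, -6); dR² = 34
sL = 120/106 = 60/53
sR = 120/34 = 60/17
mL = -1/2·sL + -1/2·sR = -2100/901
mR = 0·sL + 1/2·sR = 30/17

60/53 60/17 -2100/901 30/17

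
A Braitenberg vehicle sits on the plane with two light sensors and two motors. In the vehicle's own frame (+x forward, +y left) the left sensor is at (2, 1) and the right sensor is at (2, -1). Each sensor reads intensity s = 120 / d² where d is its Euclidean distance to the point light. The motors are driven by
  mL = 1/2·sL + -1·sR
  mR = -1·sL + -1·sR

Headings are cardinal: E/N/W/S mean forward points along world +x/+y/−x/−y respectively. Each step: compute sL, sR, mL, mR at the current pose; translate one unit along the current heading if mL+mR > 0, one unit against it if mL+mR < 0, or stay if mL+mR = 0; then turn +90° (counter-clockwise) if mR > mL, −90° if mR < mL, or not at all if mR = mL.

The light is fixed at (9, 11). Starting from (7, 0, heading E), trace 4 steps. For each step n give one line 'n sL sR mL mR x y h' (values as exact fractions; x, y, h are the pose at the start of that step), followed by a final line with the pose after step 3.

n=0: pose=(7,0,E); sL=6/5, sR=5/6; mL=-7/30, mR=-61/30; mL+mR=-34/15 → advance -1; mR−mL=-9/5 → turn -1·90°
n=1: pose=(6,0,S); sL=120/173, sR=24/37; mL=-1932/6401, mR=-8592/6401; mL+mR=-10524/6401 → advance -1; mR−mL=-180/173 → turn -1·90°
n=2: pose=(6,1,W); sL=60/73, sR=60/53; mL=-2790/3869, mR=-7560/3869; mL+mR=-10350/3869 → advance -1; mR−mL=-90/73 → turn -1·90°
n=3: pose=(7,1,N); sL=120/73, sR=24/13; mL=-972/949, mR=-3312/949; mL+mR=-4284/949 → advance -1; mR−mL=-180/73 → turn -1·90°

0 6/5 5/6 -7/30 -61/30 7 0 E
1 120/173 24/37 -1932/6401 -8592/6401 6 0 S
2 60/73 60/53 -2790/3869 -7560/3869 6 1 W
3 120/73 24/13 -972/949 -3312/949 7 1 N
final 7 0 E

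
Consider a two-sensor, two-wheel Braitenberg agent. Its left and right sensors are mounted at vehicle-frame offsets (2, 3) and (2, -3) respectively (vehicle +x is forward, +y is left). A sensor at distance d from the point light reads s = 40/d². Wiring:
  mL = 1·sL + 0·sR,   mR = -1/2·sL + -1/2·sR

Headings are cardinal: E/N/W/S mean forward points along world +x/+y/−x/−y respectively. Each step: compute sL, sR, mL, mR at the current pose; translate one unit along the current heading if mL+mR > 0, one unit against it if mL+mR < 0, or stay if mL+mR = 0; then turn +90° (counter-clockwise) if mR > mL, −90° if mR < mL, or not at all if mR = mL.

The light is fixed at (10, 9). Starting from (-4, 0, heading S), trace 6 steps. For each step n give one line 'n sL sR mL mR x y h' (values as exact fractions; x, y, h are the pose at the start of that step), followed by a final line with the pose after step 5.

0 20/121 4/41 20/121 -652/4961 -4 0 S
1 8/85 8/61 8/85 -584/5185 -4 -1 W
2 1/8 10/41 1/8 -121/656 -3 -1 N
3 8/37 40/317 8/37 -2008/11729 -3 -2 E
4 4/25 20/197 4/25 -644/4925 -2 -2 S
5 40/421 40/277 40/421 -13960/116617 -2 -3 W
final -1 -3 N

n=0: pose=(-4,0,S); sL=20/121, sR=4/41; mL=20/121, mR=-652/4961; mL+mR=168/4961 → advance +1; mR−mL=-1472/4961 → turn -1·90°
n=1: pose=(-4,-1,W); sL=8/85, sR=8/61; mL=8/85, mR=-584/5185; mL+mR=-96/5185 → advance -1; mR−mL=-1072/5185 → turn -1·90°
n=2: pose=(-3,-1,N); sL=1/8, sR=10/41; mL=1/8, mR=-121/656; mL+mR=-39/656 → advance -1; mR−mL=-203/656 → turn -1·90°
n=3: pose=(-3,-2,E); sL=8/37, sR=40/317; mL=8/37, mR=-2008/11729; mL+mR=528/11729 → advance +1; mR−mL=-4544/11729 → turn -1·90°
n=4: pose=(-2,-2,S); sL=4/25, sR=20/197; mL=4/25, mR=-644/4925; mL+mR=144/4925 → advance +1; mR−mL=-1432/4925 → turn -1·90°
n=5: pose=(-2,-3,W); sL=40/421, sR=40/277; mL=40/421, mR=-13960/116617; mL+mR=-2880/116617 → advance -1; mR−mL=-25040/116617 → turn -1·90°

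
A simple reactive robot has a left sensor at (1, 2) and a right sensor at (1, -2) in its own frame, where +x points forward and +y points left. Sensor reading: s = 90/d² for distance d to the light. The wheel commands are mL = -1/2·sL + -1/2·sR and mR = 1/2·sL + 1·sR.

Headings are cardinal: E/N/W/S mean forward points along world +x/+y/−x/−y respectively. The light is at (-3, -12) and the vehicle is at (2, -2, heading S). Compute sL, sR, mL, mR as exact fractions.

left sensor world pos  = (4, -3); dL² = 130
right sensor world pos = (0, -3); dR² = 90
sL = 90/130 = 9/13
sR = 90/90 = 1
mL = -1/2·sL + -1/2·sR = -11/13
mR = 1/2·sL + 1·sR = 35/26

9/13 1 -11/13 35/26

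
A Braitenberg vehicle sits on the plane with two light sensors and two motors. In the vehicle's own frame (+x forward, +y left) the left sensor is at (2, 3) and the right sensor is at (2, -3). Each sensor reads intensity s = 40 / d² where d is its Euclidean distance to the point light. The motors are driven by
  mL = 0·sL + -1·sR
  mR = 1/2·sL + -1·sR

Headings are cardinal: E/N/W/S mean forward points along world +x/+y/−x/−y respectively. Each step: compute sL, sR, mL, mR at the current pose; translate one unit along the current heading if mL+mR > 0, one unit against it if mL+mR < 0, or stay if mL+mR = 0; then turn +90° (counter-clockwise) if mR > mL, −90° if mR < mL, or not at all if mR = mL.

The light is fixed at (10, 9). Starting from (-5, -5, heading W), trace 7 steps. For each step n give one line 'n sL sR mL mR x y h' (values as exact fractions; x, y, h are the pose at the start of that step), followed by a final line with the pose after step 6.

0 20/289 4/41 -4/41 -746/11849 -5 -5 W
1 40/377 8/109 -8/109 -836/41093 -4 -5 S
2 10/61 1/10 -1/10 -11/610 -4 -4 E
3 8/89 8/53 -8/53 -500/4717 -5 -4 N
4 20/289 4/41 -4/41 -746/11849 -5 -5 W
5 40/377 8/109 -8/109 -836/41093 -4 -5 S
6 10/61 1/10 -1/10 -11/610 -4 -4 E
final -5 -4 N

n=0: pose=(-5,-5,W); sL=20/289, sR=4/41; mL=-4/41, mR=-746/11849; mL+mR=-1902/11849 → advance -1; mR−mL=10/289 → turn +1·90°
n=1: pose=(-4,-5,S); sL=40/377, sR=8/109; mL=-8/109, mR=-836/41093; mL+mR=-3852/41093 → advance -1; mR−mL=20/377 → turn +1·90°
n=2: pose=(-4,-4,E); sL=10/61, sR=1/10; mL=-1/10, mR=-11/610; mL+mR=-36/305 → advance -1; mR−mL=5/61 → turn +1·90°
n=3: pose=(-5,-4,N); sL=8/89, sR=8/53; mL=-8/53, mR=-500/4717; mL+mR=-1212/4717 → advance -1; mR−mL=4/89 → turn +1·90°
n=4: pose=(-5,-5,W); sL=20/289, sR=4/41; mL=-4/41, mR=-746/11849; mL+mR=-1902/11849 → advance -1; mR−mL=10/289 → turn +1·90°
n=5: pose=(-4,-5,S); sL=40/377, sR=8/109; mL=-8/109, mR=-836/41093; mL+mR=-3852/41093 → advance -1; mR−mL=20/377 → turn +1·90°
n=6: pose=(-4,-4,E); sL=10/61, sR=1/10; mL=-1/10, mR=-11/610; mL+mR=-36/305 → advance -1; mR−mL=5/61 → turn +1·90°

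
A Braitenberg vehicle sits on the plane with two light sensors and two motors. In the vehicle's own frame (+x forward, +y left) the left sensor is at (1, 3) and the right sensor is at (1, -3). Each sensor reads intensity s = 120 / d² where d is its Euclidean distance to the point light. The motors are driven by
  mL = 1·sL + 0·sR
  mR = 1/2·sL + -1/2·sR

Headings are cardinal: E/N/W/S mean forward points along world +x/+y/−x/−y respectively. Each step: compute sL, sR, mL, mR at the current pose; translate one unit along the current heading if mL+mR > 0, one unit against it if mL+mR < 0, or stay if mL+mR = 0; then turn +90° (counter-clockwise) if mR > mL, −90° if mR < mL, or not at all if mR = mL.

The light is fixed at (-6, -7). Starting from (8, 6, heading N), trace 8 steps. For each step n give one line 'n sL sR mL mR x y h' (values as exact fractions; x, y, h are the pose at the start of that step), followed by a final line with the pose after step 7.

n=0: pose=(8,6,N); sL=120/317, sR=24/97; mL=120/317, mR=2016/30749; mL+mR=13656/30749 → advance +1; mR−mL=-9624/30749 → turn -1·90°
n=1: pose=(8,7,E); sL=60/257, sR=60/173; mL=60/257, mR=-2520/44461; mL+mR=7860/44461 → advance +1; mR−mL=-12900/44461 → turn -1·90°
n=2: pose=(9,7,S); sL=120/493, sR=120/313; mL=120/493, mR=-10800/154309; mL+mR=26760/154309 → advance +1; mR−mL=-48360/154309 → turn -1·90°
n=3: pose=(9,6,W); sL=15/37, sR=30/113; mL=15/37, mR=585/8362; mL+mR=3975/8362 → advance +1; mR−mL=-2805/8362 → turn -1·90°
n=4: pose=(8,6,N); sL=120/317, sR=24/97; mL=120/317, mR=2016/30749; mL+mR=13656/30749 → advance +1; mR−mL=-9624/30749 → turn -1·90°
n=5: pose=(8,7,E); sL=60/257, sR=60/173; mL=60/257, mR=-2520/44461; mL+mR=7860/44461 → advance +1; mR−mL=-12900/44461 → turn -1·90°
n=6: pose=(9,7,S); sL=120/493, sR=120/313; mL=120/493, mR=-10800/154309; mL+mR=26760/154309 → advance +1; mR−mL=-48360/154309 → turn -1·90°
n=7: pose=(9,6,W); sL=15/37, sR=30/113; mL=15/37, mR=585/8362; mL+mR=3975/8362 → advance +1; mR−mL=-2805/8362 → turn -1·90°

0 120/317 24/97 120/317 2016/30749 8 6 N
1 60/257 60/173 60/257 -2520/44461 8 7 E
2 120/493 120/313 120/493 -10800/154309 9 7 S
3 15/37 30/113 15/37 585/8362 9 6 W
4 120/317 24/97 120/317 2016/30749 8 6 N
5 60/257 60/173 60/257 -2520/44461 8 7 E
6 120/493 120/313 120/493 -10800/154309 9 7 S
7 15/37 30/113 15/37 585/8362 9 6 W
final 8 6 N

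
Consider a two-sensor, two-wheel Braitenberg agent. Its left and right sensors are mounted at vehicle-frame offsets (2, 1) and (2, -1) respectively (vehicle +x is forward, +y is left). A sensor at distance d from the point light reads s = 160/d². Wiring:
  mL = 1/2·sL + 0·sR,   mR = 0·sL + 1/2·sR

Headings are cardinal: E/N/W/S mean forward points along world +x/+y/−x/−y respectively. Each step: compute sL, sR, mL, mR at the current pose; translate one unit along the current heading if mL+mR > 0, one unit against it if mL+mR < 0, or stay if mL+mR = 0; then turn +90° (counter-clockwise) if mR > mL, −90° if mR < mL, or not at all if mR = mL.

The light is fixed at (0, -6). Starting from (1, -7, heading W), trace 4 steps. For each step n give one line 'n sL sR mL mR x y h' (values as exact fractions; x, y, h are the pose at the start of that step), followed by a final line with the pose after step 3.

0 32 160 16 80 1 -7 W
1 16 16 8 8 0 -7 S
2 160/17 160/17 80/17 80/17 0 -8 S
3 80/13 80/13 40/13 40/13 0 -9 S
final 0 -10 S

n=0: pose=(1,-7,W); sL=32, sR=160; mL=16, mR=80; mL+mR=96 → advance +1; mR−mL=64 → turn +1·90°
n=1: pose=(0,-7,S); sL=16, sR=16; mL=8, mR=8; mL+mR=16 → advance +1; mR−mL=0 → turn +0·90°
n=2: pose=(0,-8,S); sL=160/17, sR=160/17; mL=80/17, mR=80/17; mL+mR=160/17 → advance +1; mR−mL=0 → turn +0·90°
n=3: pose=(0,-9,S); sL=80/13, sR=80/13; mL=40/13, mR=40/13; mL+mR=80/13 → advance +1; mR−mL=0 → turn +0·90°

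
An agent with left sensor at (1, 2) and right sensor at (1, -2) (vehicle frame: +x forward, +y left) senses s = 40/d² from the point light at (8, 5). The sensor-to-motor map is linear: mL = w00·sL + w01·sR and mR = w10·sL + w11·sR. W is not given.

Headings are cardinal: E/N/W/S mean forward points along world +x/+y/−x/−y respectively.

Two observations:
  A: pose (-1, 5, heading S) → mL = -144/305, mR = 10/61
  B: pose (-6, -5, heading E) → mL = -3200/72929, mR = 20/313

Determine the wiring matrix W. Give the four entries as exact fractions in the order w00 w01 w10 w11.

obs A: pose=(-1,5,S) → sL=4/5, sR=20/61, mL=-144/305, mR=10/61
obs B: pose=(-6,-5,E) → sL=40/233, sR=40/313, mL=-3200/72929, mR=20/313
sensor matrix S = [[4/5, 20/61], [40/233, 40/313]]; det S = 204416/4448669
solve [mL_A; mL_B] = S·[w00; w01] and [mR_A; mR_B] = S·[w10; w11]:
  w00 = -1, w01 = 1, w10 = 0, w11 = 1/2

-1 1 0 1/2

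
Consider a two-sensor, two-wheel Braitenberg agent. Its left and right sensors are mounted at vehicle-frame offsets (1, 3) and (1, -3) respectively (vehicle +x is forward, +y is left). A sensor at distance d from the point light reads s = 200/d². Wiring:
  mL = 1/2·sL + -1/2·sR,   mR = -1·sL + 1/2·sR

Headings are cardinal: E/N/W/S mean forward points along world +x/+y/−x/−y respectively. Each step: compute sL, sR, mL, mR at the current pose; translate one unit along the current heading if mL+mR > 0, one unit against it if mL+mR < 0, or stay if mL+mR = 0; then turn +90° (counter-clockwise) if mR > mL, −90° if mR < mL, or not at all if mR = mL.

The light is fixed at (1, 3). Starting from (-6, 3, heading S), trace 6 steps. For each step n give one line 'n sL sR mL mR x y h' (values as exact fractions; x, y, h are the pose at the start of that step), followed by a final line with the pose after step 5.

n=0: pose=(-6,3,S); sL=200/17, sR=200/101; mL=8400/1717, mR=-18500/1717; mL+mR=-100/17 → advance -1; mR−mL=-26900/1717 → turn -1·90°
n=1: pose=(-6,4,W); sL=50/17, sR=5/2; mL=15/68, mR=-115/68; mL+mR=-25/17 → advance -1; mR−mL=-65/34 → turn -1·90°
n=2: pose=(-5,4,N); sL=40/17, sR=200/13; mL=-1440/221, mR=1180/221; mL+mR=-20/17 → advance -1; mR−mL=2620/221 → turn +1·90°
n=3: pose=(-5,3,W); sL=100/29, sR=100/29; mL=0, mR=-50/29; mL+mR=-50/29 → advance -1; mR−mL=-50/29 → turn -1·90°
n=4: pose=(-4,3,N); sL=40/13, sR=40; mL=-240/13, mR=220/13; mL+mR=-20/13 → advance -1; mR−mL=460/13 → turn +1·90°
n=5: pose=(-4,2,W); sL=50/13, sR=5; mL=-15/26, mR=-35/26; mL+mR=-25/13 → advance -1; mR−mL=-10/13 → turn -1·90°

0 200/17 200/101 8400/1717 -18500/1717 -6 3 S
1 50/17 5/2 15/68 -115/68 -6 4 W
2 40/17 200/13 -1440/221 1180/221 -5 4 N
3 100/29 100/29 0 -50/29 -5 3 W
4 40/13 40 -240/13 220/13 -4 3 N
5 50/13 5 -15/26 -35/26 -4 2 W
final -3 2 N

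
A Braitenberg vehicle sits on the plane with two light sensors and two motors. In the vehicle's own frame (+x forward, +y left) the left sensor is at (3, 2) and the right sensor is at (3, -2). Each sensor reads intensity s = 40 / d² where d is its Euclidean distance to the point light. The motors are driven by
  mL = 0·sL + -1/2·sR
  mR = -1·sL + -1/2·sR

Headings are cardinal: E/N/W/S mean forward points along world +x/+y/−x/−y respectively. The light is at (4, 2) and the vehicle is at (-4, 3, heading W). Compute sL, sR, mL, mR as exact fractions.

left sensor world pos  = (-7, 1); dL² = 122
right sensor world pos = (-7, 5); dR² = 130
sL = 40/122 = 20/61
sR = 40/130 = 4/13
mL = 0·sL + -1/2·sR = -2/13
mR = -1·sL + -1/2·sR = -382/793

20/61 4/13 -2/13 -382/793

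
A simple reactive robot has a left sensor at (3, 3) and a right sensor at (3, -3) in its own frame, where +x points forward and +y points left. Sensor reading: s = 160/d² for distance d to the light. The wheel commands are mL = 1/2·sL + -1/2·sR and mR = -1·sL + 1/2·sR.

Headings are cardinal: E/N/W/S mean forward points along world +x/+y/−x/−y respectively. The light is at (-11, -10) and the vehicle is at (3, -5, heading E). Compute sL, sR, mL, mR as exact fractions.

160/353 160/293 -4800/103429 -18640/103429

left sensor world pos  = (6, -2); dL² = 353
right sensor world pos = (6, -8); dR² = 293
sL = 160/353 = 160/353
sR = 160/293 = 160/293
mL = 1/2·sL + -1/2·sR = -4800/103429
mR = -1·sL + 1/2·sR = -18640/103429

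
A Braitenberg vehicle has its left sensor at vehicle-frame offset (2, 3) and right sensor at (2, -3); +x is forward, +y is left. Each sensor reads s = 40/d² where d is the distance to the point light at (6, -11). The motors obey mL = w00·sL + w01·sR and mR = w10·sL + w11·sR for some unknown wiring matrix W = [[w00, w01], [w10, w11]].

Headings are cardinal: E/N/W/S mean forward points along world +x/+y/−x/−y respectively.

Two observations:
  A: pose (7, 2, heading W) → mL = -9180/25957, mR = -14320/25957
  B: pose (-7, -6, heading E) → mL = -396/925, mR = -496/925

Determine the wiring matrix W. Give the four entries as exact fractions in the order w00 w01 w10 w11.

-1/2 -1 -1 -1

obs A: pose=(7,2,W) → sL=40/101, sR=40/257, mL=-9180/25957, mR=-14320/25957
obs B: pose=(-7,-6,E) → sL=8/37, sR=8/25, mL=-396/925, mR=-496/925
sensor matrix S = [[40/101, 40/257], [8/37, 8/25]]; det S = 446976/4802045
solve [mL_A; mL_B] = S·[w00; w01] and [mR_A; mR_B] = S·[w10; w11]:
  w00 = -1/2, w01 = -1, w10 = -1, w11 = -1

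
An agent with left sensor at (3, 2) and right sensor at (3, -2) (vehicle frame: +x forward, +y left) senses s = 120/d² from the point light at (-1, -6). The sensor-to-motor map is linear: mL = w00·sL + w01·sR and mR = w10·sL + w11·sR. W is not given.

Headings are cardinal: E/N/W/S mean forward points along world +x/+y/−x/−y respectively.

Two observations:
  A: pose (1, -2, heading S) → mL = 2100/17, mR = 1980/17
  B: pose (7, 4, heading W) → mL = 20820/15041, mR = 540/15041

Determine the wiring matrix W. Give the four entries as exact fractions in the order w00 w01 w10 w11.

obs A: pose=(1,-2,S) → sL=120/17, sR=120, mL=2100/17, mR=1980/17
obs B: pose=(7,4,W) → sL=120/89, sR=120/169, mL=20820/15041, mR=540/15041
sensor matrix S = [[120/17, 120], [120/89, 120/169]]; det S = -40089600/255697
solve [mL_A; mL_B] = S·[w00; w01] and [mR_A; mR_B] = S·[w10; w11]:
  w00 = 1/2, w01 = 1, w10 = -1/2, w11 = 1

1/2 1 -1/2 1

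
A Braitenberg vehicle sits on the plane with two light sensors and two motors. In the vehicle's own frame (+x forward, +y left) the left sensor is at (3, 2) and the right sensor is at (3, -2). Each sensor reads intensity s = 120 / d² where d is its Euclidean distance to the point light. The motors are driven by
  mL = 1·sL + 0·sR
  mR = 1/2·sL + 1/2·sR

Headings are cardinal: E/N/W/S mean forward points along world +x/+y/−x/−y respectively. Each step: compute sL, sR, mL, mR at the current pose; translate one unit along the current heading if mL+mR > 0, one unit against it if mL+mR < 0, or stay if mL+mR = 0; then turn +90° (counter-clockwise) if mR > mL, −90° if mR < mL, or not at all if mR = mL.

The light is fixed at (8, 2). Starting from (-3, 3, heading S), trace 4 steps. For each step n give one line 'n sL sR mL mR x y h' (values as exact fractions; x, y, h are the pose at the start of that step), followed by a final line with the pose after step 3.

0 24/17 120/173 24/17 3096/2941 -3 3 S
1 3/5 3/5 3/5 3/5 -3 2 W
2 120/229 120/229 120/229 120/229 -4 2 W
3 6/13 6/13 6/13 6/13 -5 2 W
final -6 2 W

n=0: pose=(-3,3,S); sL=24/17, sR=120/173; mL=24/17, mR=3096/2941; mL+mR=7248/2941 → advance +1; mR−mL=-1056/2941 → turn -1·90°
n=1: pose=(-3,2,W); sL=3/5, sR=3/5; mL=3/5, mR=3/5; mL+mR=6/5 → advance +1; mR−mL=0 → turn +0·90°
n=2: pose=(-4,2,W); sL=120/229, sR=120/229; mL=120/229, mR=120/229; mL+mR=240/229 → advance +1; mR−mL=0 → turn +0·90°
n=3: pose=(-5,2,W); sL=6/13, sR=6/13; mL=6/13, mR=6/13; mL+mR=12/13 → advance +1; mR−mL=0 → turn +0·90°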